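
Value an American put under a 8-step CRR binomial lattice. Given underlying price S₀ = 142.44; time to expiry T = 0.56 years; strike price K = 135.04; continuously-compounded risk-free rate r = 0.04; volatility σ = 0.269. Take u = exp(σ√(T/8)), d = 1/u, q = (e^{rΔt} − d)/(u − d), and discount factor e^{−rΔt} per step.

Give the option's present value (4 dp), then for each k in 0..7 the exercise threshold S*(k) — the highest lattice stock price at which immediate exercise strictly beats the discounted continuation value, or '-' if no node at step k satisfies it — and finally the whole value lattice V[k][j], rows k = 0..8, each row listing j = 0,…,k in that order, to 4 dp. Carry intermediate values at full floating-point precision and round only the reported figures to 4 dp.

params: Δt=0.07000 u=1.07376 d=0.93130 q=0.50190 e^(-rΔt)=0.99720
t_8 payoffs: 54.4354 42.1053 27.8891 11.4982 0.0000 0.0000 0.0000 0.0000 0.0000
t_7: node(7,0) S=86.5503 payoff=48.4897 vs cont=48.1121 → 48.4897 [stop]  node(7,1) S=99.7899 payoff=35.2501 vs cont=34.8725 → 35.2501 [stop]  node(7,2) S=115.0548 payoff=19.9852 vs cont=19.6076 → 19.9852 [stop]  node(7,3) S=132.6548 payoff=2.3852 vs cont=5.7113 → 5.7113 [wait]  node(7,4) S=152.9470 payoff=0.0000 vs cont=0.0000 → 0.0000 [wait]  node(7,5) S=176.3434 payoff=0.0000 vs cont=0.0000 → 0.0000 [wait]  node(7,6) S=203.3186 payoff=0.0000 vs cont=0.0000 → 0.0000 [wait]  node(7,7) S=234.4203 payoff=0.0000 vs cont=0.0000 → 0.0000 [wait]  ⇒ S*(7)=115.0548
t_6: node(6,0) S=92.9347 payoff=42.1053 vs cont=41.7278 → 42.1053 [stop]  node(6,1) S=107.1509 payoff=27.8891 vs cont=27.5115 → 27.8891 [stop]  node(6,2) S=123.5418 payoff=11.4982 vs cont=12.7853 → 12.7853 [wait]  node(6,3) S=142.4400 payoff=0.0000 vs cont=2.8369 → 2.8369 [wait]  node(6,4) S=164.2291 payoff=0.0000 vs cont=0.0000 → 0.0000 [wait]  node(6,5) S=189.3512 payoff=0.0000 vs cont=0.0000 → 0.0000 [wait]  node(6,6) S=218.3163 payoff=0.0000 vs cont=0.0000 → 0.0000 [wait]  ⇒ S*(6)=107.1509
t_5: node(5,0) S=99.7899 payoff=35.2501 vs cont=34.8725 → 35.2501 [stop]  node(5,1) S=115.0548 payoff=19.9852 vs cont=20.2518 → 20.2518 [wait]  node(5,2) S=132.6548 payoff=2.3852 vs cont=7.7704 → 7.7704 [wait]  node(5,3) S=152.9470 payoff=0.0000 vs cont=1.4091 → 1.4091 [wait]  node(5,4) S=176.3434 payoff=0.0000 vs cont=0.0000 → 0.0000 [wait]  node(5,5) S=203.3186 payoff=0.0000 vs cont=0.0000 → 0.0000 [wait]  ⇒ S*(5)=99.7899
t_4: node(4,0) S=107.1509 payoff=27.8891 vs cont=27.6450 → 27.8891 [stop]  node(4,1) S=123.5418 payoff=11.4982 vs cont=13.9483 → 13.9483 [wait]  node(4,2) S=142.4400 payoff=0.0000 vs cont=4.5649 → 4.5649 [wait]  node(4,3) S=164.2291 payoff=0.0000 vs cont=0.6999 → 0.6999 [wait]  node(4,4) S=189.3512 payoff=0.0000 vs cont=0.0000 → 0.0000 [wait]  ⇒ S*(4)=107.1509
t_3: node(3,0) S=115.0548 payoff=19.9852 vs cont=20.8339 → 20.8339 [wait]  node(3,1) S=132.6548 payoff=2.3852 vs cont=9.2130 → 9.2130 [wait]  node(3,2) S=152.9470 payoff=0.0000 vs cont=2.6177 → 2.6177 [wait]  node(3,3) S=176.3434 payoff=0.0000 vs cont=0.3477 → 0.3477 [wait]  ⇒ S*(3)=-
t_2: node(2,0) S=123.5418 payoff=11.4982 vs cont=14.9594 → 14.9594 [wait]  node(2,1) S=142.4400 payoff=0.0000 vs cont=5.8863 → 5.8863 [wait]  node(2,2) S=164.2291 payoff=0.0000 vs cont=1.4743 → 1.4743 [wait]  ⇒ S*(2)=-
t_1: node(1,0) S=132.6548 payoff=2.3852 vs cont=10.3766 → 10.3766 [wait]  node(1,1) S=152.9470 payoff=0.0000 vs cont=3.6617 → 3.6617 [wait]  ⇒ S*(1)=-
t_0: node(0,0) S=142.4400 payoff=0.0000 vs cont=6.9868 → 6.9868 [wait]  ⇒ S*(0)=-

price = 6.9868
boundary = - - - - 107.1509 99.7899 107.1509 115.0548
tree:
6.9868
10.3766 3.6617
14.9594 5.8863 1.4743
20.8339 9.2130 2.6177 0.3477
27.8891 13.9483 4.5649 0.6999 0.0000
35.2501 20.2518 7.7704 1.4091 0.0000 0.0000
42.1053 27.8891 12.7853 2.8369 0.0000 0.0000 0.0000
48.4897 35.2501 19.9852 5.7113 0.0000 0.0000 0.0000 0.0000
54.4354 42.1053 27.8891 11.4982 0.0000 0.0000 0.0000 0.0000 0.0000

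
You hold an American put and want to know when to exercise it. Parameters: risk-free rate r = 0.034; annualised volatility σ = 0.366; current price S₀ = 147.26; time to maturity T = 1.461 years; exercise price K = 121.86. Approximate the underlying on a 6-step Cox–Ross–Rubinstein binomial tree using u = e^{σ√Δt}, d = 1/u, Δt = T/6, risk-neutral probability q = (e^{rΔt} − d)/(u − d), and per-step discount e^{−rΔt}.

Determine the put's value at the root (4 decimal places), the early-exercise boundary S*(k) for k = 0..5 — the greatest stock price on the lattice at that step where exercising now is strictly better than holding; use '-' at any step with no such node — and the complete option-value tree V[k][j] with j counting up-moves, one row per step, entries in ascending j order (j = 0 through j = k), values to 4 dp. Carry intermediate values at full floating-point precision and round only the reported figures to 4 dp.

price = 11.6632
boundary = - - - - 71.5058 85.6598
tree:
11.6632
17.7400 5.2262
26.1805 8.8260 1.3838
37.1973 14.5984 2.6722 0.0000
50.3542 23.4685 5.1604 0.0000 0.0000
62.1695 36.2002 9.9654 0.0000 0.0000 0.0000
72.0325 50.3542 19.2445 0.0000 0.0000 0.0000 0.0000

Δt=0.24350, u=1.19794, d=0.83476, q=0.47786, disc=e^(-rΔt)=0.99176
k=6 terminal: V=max(K-S,0) → 72.0325 50.3542 19.2445 0.0000 0.0000 0.0000 0.0000
k=5: j=0 S=59.6905 intr=62.1695 cont=61.1648 V=62.1695[EX]; j=1 S=85.6598 intr=36.2002 cont=35.1955 V=36.2002[EX]; j=2 S=122.9275 intr=0.0000 cont=9.9654 V=9.9654[hold]; j=3 S=176.4090 intr=0.0000 cont=0.0000 V=0.0000[hold]; j=4 S=253.1585 intr=0.0000 cont=0.0000 V=0.0000[hold]; j=5 S=363.2991 intr=0.0000 cont=0.0000 V=0.0000[hold]  S*(5)=85.6598
k=4: j=0 S=71.5058 intr=50.3542 cont=49.3495 V=50.3542[EX]; j=1 S=102.6155 intr=19.2445 cont=23.4685 V=23.4685[hold]; j=2 S=147.2600 intr=0.0000 cont=5.1604 V=5.1604[hold]; j=3 S=211.3278 intr=0.0000 cont=0.0000 V=0.0000[hold]; j=4 S=303.2693 intr=0.0000 cont=0.0000 V=0.0000[hold]  S*(4)=71.5058
k=3: j=0 S=85.6598 intr=36.2002 cont=37.1973 V=37.1973[hold]; j=1 S=122.9275 intr=0.0000 cont=14.5984 V=14.5984[hold]; j=2 S=176.4090 intr=0.0000 cont=2.6722 V=2.6722[hold]; j=3 S=253.1585 intr=0.0000 cont=0.0000 V=0.0000[hold]  S*(3)=-
k=2: j=0 S=102.6155 intr=19.2445 cont=26.1805 V=26.1805[hold]; j=1 S=147.2600 intr=0.0000 cont=8.8260 V=8.8260[hold]; j=2 S=211.3278 intr=0.0000 cont=1.3838 V=1.3838[hold]  S*(2)=-
k=1: j=0 S=122.9275 intr=0.0000 cont=17.7400 V=17.7400[hold]; j=1 S=176.4090 intr=0.0000 cont=5.2262 V=5.2262[hold]  S*(1)=-
k=0: j=0 S=147.2600 intr=0.0000 cont=11.6632 V=11.6632[hold]  S*(0)=-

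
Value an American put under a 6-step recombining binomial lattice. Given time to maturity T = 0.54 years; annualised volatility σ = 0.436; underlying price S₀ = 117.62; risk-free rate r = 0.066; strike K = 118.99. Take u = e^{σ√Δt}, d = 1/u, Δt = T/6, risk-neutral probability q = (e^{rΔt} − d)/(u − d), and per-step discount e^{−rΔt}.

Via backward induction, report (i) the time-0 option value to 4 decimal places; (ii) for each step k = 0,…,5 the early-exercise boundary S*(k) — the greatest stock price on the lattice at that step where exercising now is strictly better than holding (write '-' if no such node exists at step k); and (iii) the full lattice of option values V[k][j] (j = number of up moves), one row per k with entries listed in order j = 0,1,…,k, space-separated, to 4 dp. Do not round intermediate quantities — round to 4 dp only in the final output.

price = 13.7018
boundary = - - - 79.4445 90.5461 103.1990
tree:
13.7018
20.3354 6.9656
29.0508 11.5135 2.3178
39.5455 18.4833 4.4009 0.1785
49.2859 28.4439 8.3432 0.3521 0.0000
57.8321 39.5455 15.7910 0.6945 0.0000 0.0000
65.3305 49.2859 28.4439 1.3700 0.0000 0.0000 0.0000

Δt=0.09000, u=1.13974, d=0.87739, q=0.49006, disc=e^(-rΔt)=0.99408
k=6 terminal: V=max(K-S,0) → 65.3305 49.2859 28.4439 1.3700 0.0000 0.0000 0.0000
k=5: j=0 S=61.1579 intr=57.8321 cont=57.1274 V=57.8321[EX]; j=1 S=79.4445 intr=39.5455 cont=38.8408 V=39.5455[EX]; j=2 S=103.1990 intr=15.7910 cont=15.0863 V=15.7910[EX]; j=3 S=134.0562 intr=0.0000 cont=0.6945 V=0.6945[hold]; j=4 S=174.1399 intr=0.0000 cont=0.0000 V=0.0000[hold]; j=5 S=226.2089 intr=0.0000 cont=0.0000 V=0.0000[hold]  S*(5)=103.1990
k=4: j=0 S=69.7041 intr=49.2859 cont=48.5812 V=49.2859[EX]; j=1 S=90.5461 intr=28.4439 cont=27.7392 V=28.4439[EX]; j=2 S=117.6200 intr=1.3700 cont=8.3432 V=8.3432[hold]; j=3 S=152.7892 intr=0.0000 cont=0.3521 V=0.3521[hold]; j=4 S=198.4742 intr=0.0000 cont=0.0000 V=0.0000[hold]  S*(4)=90.5461
k=3: j=0 S=79.4445 intr=39.5455 cont=38.8408 V=39.5455[EX]; j=1 S=103.1990 intr=15.7910 cont=18.4833 V=18.4833[hold]; j=2 S=134.0562 intr=0.0000 cont=4.4009 V=4.4009[hold]; j=3 S=174.1399 intr=0.0000 cont=0.1785 V=0.1785[hold]  S*(3)=79.4445
k=2: j=0 S=90.5461 intr=28.4439 cont=29.0508 V=29.0508[hold]; j=1 S=117.6200 intr=1.3700 cont=11.5135 V=11.5135[hold]; j=2 S=152.7892 intr=0.0000 cont=2.3178 V=2.3178[hold]  S*(2)=-
k=1: j=0 S=103.1990 intr=15.7910 cont=20.3354 V=20.3354[hold]; j=1 S=134.0562 intr=0.0000 cont=6.9656 V=6.9656[hold]  S*(1)=-
k=0: j=0 S=117.6200 intr=1.3700 cont=13.7018 V=13.7018[hold]  S*(0)=-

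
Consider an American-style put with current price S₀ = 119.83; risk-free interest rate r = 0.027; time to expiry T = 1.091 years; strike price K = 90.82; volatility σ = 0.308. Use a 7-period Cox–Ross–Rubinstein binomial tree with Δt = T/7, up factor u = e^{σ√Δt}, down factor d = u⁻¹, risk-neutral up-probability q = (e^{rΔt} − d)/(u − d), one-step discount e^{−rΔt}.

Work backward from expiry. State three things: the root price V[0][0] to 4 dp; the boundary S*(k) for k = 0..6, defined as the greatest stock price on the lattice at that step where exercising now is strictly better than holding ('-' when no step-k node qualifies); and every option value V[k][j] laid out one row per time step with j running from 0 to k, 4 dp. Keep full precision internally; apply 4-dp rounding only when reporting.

Δt=0.15586  u=1.12930  d=0.88551  q=0.48694  discount=0.99580
step 7 (expiry): payoffs max(K−S,0) = 39.6623 25.5781 7.6164 0.0000 0.0000 0.0000 0.0000 0.0000
step 6: (k=6,j=0): S=57.7722, (K−S)⁺=33.0478, hold=32.6665 ⇒ V=33.0478 exercise | (k=6,j=1): S=73.6774, (K−S)⁺=17.1426, hold=16.7612 ⇒ V=17.1426 exercise | (k=6,j=2): S=93.9615, (K−S)⁺=0.0000, hold=3.8913 ⇒ V=3.8913 continue | (k=6,j=3): S=119.8300, (K−S)⁺=0.0000, hold=0.0000 ⇒ V=0.0000 continue | (k=6,j=4): S=152.8204, (K−S)⁺=0.0000, hold=0.0000 ⇒ V=0.0000 continue | (k=6,j=5): S=194.8933, (K−S)⁺=0.0000, hold=0.0000 ⇒ V=0.0000 continue | (k=6,j=6): S=248.5493, (K−S)⁺=0.0000, hold=0.0000 ⇒ V=0.0000 continue  boundary S*=73.6774
step 5: (k=5,j=0): S=65.2419, (K−S)⁺=25.5781, hold=25.1968 ⇒ V=25.5781 exercise | (k=5,j=1): S=83.2036, (K−S)⁺=7.6164, hold=10.6452 ⇒ V=10.6452 continue | (k=5,j=2): S=106.1103, (K−S)⁺=0.0000, hold=1.9881 ⇒ V=1.9881 continue | (k=5,j=3): S=135.3236, (K−S)⁺=0.0000, hold=0.0000 ⇒ V=0.0000 continue | (k=5,j=4): S=172.5794, (K−S)⁺=0.0000, hold=0.0000 ⇒ V=0.0000 continue | (k=5,j=5): S=220.0922, (K−S)⁺=0.0000, hold=0.0000 ⇒ V=0.0000 continue  boundary S*=65.2419
step 4: (k=4,j=0): S=73.6774, (K−S)⁺=17.1426, hold=18.2299 ⇒ V=18.2299 continue | (k=4,j=1): S=93.9615, (K−S)⁺=0.0000, hold=6.4027 ⇒ V=6.4027 continue | (k=4,j=2): S=119.8300, (K−S)⁺=0.0000, hold=1.0157 ⇒ V=1.0157 continue | (k=4,j=3): S=152.8204, (K−S)⁺=0.0000, hold=0.0000 ⇒ V=0.0000 continue | (k=4,j=4): S=194.8933, (K−S)⁺=0.0000, hold=0.0000 ⇒ V=0.0000 continue  boundary S*=-
step 3: (k=3,j=0): S=83.2036, (K−S)⁺=7.6164, hold=12.4184 ⇒ V=12.4184 continue | (k=3,j=1): S=106.1103, (K−S)⁺=0.0000, hold=3.7637 ⇒ V=3.7637 continue | (k=3,j=2): S=135.3236, (K−S)⁺=0.0000, hold=0.5189 ⇒ V=0.5189 continue | (k=3,j=3): S=172.5794, (K−S)⁺=0.0000, hold=0.0000 ⇒ V=0.0000 continue  boundary S*=-
step 2: (k=2,j=0): S=93.9615, (K−S)⁺=0.0000, hold=8.1697 ⇒ V=8.1697 continue | (k=2,j=1): S=119.8300, (K−S)⁺=0.0000, hold=2.1746 ⇒ V=2.1746 continue | (k=2,j=2): S=152.8204, (K−S)⁺=0.0000, hold=0.2651 ⇒ V=0.2651 continue  boundary S*=-
step 1: (k=1,j=0): S=106.1103, (K−S)⁺=0.0000, hold=5.2284 ⇒ V=5.2284 continue | (k=1,j=1): S=135.3236, (K−S)⁺=0.0000, hold=1.2396 ⇒ V=1.2396 continue  boundary S*=-
step 0: (k=0,j=0): S=119.8300, (K−S)⁺=0.0000, hold=3.2723 ⇒ V=3.2723 continue  boundary S*=-

price = 3.2723
boundary = - - - - - 65.2419 73.6774
tree:
3.2723
5.2284 1.2396
8.1697 2.1746 0.2651
12.4184 3.7637 0.5189 0.0000
18.2299 6.4027 1.0157 0.0000 0.0000
25.5781 10.6452 1.9881 0.0000 0.0000 0.0000
33.0478 17.1426 3.8913 0.0000 0.0000 0.0000 0.0000
39.6623 25.5781 7.6164 0.0000 0.0000 0.0000 0.0000 0.0000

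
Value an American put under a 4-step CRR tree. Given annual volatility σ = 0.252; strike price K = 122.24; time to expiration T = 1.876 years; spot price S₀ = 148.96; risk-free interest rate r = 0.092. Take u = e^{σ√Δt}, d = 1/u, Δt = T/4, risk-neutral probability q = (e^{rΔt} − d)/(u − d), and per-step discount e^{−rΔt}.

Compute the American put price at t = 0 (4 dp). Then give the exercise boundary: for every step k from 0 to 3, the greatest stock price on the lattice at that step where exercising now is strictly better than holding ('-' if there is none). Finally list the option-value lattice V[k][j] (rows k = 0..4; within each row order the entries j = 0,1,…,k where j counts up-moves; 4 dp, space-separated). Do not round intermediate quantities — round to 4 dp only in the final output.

Δt=0.46900, u=1.18837, d=0.84149, q=0.58408, disc=e^(-rΔt)=0.95777
k=4 terminal: V=max(K-S,0) → 47.5487 16.7601 0.0000 0.0000 0.0000
k=3: j=0 S=88.7605 intr=33.4795 cont=28.3172 V=33.4795[EX]; j=1 S=125.3487 intr=0.0000 cont=6.6765 V=6.6765[hold]; j=2 S=177.0189 intr=0.0000 cont=0.0000 V=0.0000[hold]; j=3 S=249.9882 intr=0.0000 cont=0.0000 V=0.0000[hold]  S*(3)=88.7605
k=2: j=0 S=105.4799 intr=16.7601 cont=17.0718 V=17.0718[hold]; j=1 S=148.9600 intr=0.0000 cont=2.6597 V=2.6597[hold]; j=2 S=210.3631 intr=0.0000 cont=0.0000 V=0.0000[hold]  S*(2)=-
k=1: j=0 S=125.3487 intr=0.0000 cont=8.2885 V=8.2885[hold]; j=1 S=177.0189 intr=0.0000 cont=1.0595 V=1.0595[hold]  S*(1)=-
k=0: j=0 S=148.9600 intr=0.0000 cont=3.8945 V=3.8945[hold]  S*(0)=-

price = 3.8945
boundary = - - - 88.7605
tree:
3.8945
8.2885 1.0595
17.0718 2.6597 0.0000
33.4795 6.6765 0.0000 0.0000
47.5487 16.7601 0.0000 0.0000 0.0000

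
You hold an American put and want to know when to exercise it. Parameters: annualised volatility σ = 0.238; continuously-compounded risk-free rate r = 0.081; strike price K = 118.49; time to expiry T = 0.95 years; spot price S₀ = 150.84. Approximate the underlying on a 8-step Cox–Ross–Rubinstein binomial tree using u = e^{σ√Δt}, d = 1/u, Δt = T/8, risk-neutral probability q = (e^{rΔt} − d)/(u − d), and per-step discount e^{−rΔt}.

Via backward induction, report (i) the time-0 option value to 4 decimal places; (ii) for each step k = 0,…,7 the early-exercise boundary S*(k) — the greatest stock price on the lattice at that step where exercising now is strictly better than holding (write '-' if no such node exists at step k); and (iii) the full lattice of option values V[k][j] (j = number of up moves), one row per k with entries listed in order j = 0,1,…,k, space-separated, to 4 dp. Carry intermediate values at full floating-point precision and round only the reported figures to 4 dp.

Δt=0.11875, u=1.08547, d=0.92126, q=0.53836, disc=e^(-rΔt)=0.99043
k=8 terminal: V=max(K-S,0) → 40.2251 26.2744 9.8370 0.0000 0.0000 0.0000 0.0000 0.0000 0.0000
k=7: j=0 S=84.9543 intr=33.5357 cont=32.4014 V=33.5357[EX]; j=1 S=100.0975 intr=18.3925 cont=17.2583 V=18.3925[EX]; j=2 S=117.9398 intr=0.5502 cont=4.4976 V=4.4976[hold]; j=3 S=138.9626 intr=0.0000 cont=0.0000 V=0.0000[hold]; j=4 S=163.7326 intr=0.0000 cont=0.0000 V=0.0000[hold]; j=5 S=192.9179 intr=0.0000 cont=0.0000 V=0.0000[hold]; j=6 S=227.3055 intr=0.0000 cont=0.0000 V=0.0000[hold]; j=7 S=267.8227 intr=0.0000 cont=0.0000 V=0.0000[hold]  S*(7)=100.0975
k=6: j=0 S=92.2156 intr=26.2744 cont=25.1402 V=26.2744[EX]; j=1 S=108.6530 intr=9.8370 cont=10.8076 V=10.8076[hold]; j=2 S=128.0204 intr=0.0000 cont=2.0564 V=2.0564[hold]; j=3 S=150.8400 intr=0.0000 cont=0.0000 V=0.0000[hold]; j=4 S=177.7272 intr=0.0000 cont=0.0000 V=0.0000[hold]; j=5 S=209.4071 intr=0.0000 cont=0.0000 V=0.0000[hold]; j=6 S=246.7338 intr=0.0000 cont=0.0000 V=0.0000[hold]  S*(6)=92.2156
k=5: j=0 S=100.0975 intr=18.3925 cont=17.7758 V=18.3925[EX]; j=1 S=117.9398 intr=0.5502 cont=6.0379 V=6.0379[hold]; j=2 S=138.9626 intr=0.0000 cont=0.9402 V=0.9402[hold]; j=3 S=163.7326 intr=0.0000 cont=0.0000 V=0.0000[hold]; j=4 S=192.9179 intr=0.0000 cont=0.0000 V=0.0000[hold]; j=5 S=227.3055 intr=0.0000 cont=0.0000 V=0.0000[hold]  S*(5)=100.0975
k=4: j=0 S=108.6530 intr=9.8370 cont=11.6288 V=11.6288[hold]; j=1 S=128.0204 intr=0.0000 cont=3.2620 V=3.2620[hold]; j=2 S=150.8400 intr=0.0000 cont=0.4299 V=0.4299[hold]; j=3 S=177.7272 intr=0.0000 cont=0.0000 V=0.0000[hold]; j=4 S=209.4071 intr=0.0000 cont=0.0000 V=0.0000[hold]  S*(4)=-
k=3: j=0 S=117.9398 intr=0.5502 cont=7.0562 V=7.0562[hold]; j=1 S=138.9626 intr=0.0000 cont=1.7206 V=1.7206[hold]; j=2 S=163.7326 intr=0.0000 cont=0.1965 V=0.1965[hold]; j=3 S=192.9179 intr=0.0000 cont=0.0000 V=0.0000[hold]  S*(3)=-
k=2: j=0 S=128.0204 intr=0.0000 cont=4.1437 V=4.1437[hold]; j=1 S=150.8400 intr=0.0000 cont=0.8915 V=0.8915[hold]; j=2 S=177.7272 intr=0.0000 cont=0.0899 V=0.0899[hold]  S*(2)=-
k=1: j=0 S=138.9626 intr=0.0000 cont=2.3699 V=2.3699[hold]; j=1 S=163.7326 intr=0.0000 cont=0.4555 V=0.4555[hold]  S*(1)=-
k=0: j=0 S=150.8400 intr=0.0000 cont=1.3265 V=1.3265[hold]  S*(0)=-

price = 1.3265
boundary = - - - - - 100.0975 92.2156 100.0975
tree:
1.3265
2.3699 0.4555
4.1437 0.8915 0.0899
7.0562 1.7206 0.1965 0.0000
11.6288 3.2620 0.4299 0.0000 0.0000
18.3925 6.0379 0.9402 0.0000 0.0000 0.0000
26.2744 10.8076 2.0564 0.0000 0.0000 0.0000 0.0000
33.5357 18.3925 4.4976 0.0000 0.0000 0.0000 0.0000 0.0000
40.2251 26.2744 9.8370 0.0000 0.0000 0.0000 0.0000 0.0000 0.0000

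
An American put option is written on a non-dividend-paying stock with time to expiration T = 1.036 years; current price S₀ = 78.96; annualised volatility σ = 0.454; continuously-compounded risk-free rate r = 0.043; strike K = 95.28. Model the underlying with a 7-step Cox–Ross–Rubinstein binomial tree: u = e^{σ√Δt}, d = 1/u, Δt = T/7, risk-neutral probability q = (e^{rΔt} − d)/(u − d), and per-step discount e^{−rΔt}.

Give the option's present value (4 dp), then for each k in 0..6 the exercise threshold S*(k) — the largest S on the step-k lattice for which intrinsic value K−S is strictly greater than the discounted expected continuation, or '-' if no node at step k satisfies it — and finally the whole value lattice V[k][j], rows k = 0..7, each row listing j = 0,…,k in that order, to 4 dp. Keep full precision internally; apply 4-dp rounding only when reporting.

Δt=0.14800  u=1.19084  d=0.83974  q=0.47463  discount=0.99366
step 7 (expiry): payoffs max(K−S,0) = 72.0292 62.3081 48.5227 28.9738 1.2514 0.0000 0.0000 0.0000
step 6: (k=6,j=0): S=27.6880, (K−S)⁺=67.5920, hold=66.9876 ⇒ V=67.5920 exercise | (k=6,j=1): S=39.2642, (K−S)⁺=56.0158, hold=55.4114 ⇒ V=56.0158 exercise | (k=6,j=2): S=55.6803, (K−S)⁺=39.5997, hold=38.9952 ⇒ V=39.5997 exercise | (k=6,j=3): S=78.9600, (K−S)⁺=16.3200, hold=15.7156 ⇒ V=16.3200 exercise | (k=6,j=4): S=111.9728, (K−S)⁺=0.0000, hold=0.6533 ⇒ V=0.6533 continue | (k=6,j=5): S=158.7881, (K−S)⁺=0.0000, hold=0.0000 ⇒ V=0.0000 continue | (k=6,j=6): S=225.1766, (K−S)⁺=0.0000, hold=0.0000 ⇒ V=0.0000 continue  boundary S*=78.9600
step 5: (k=5,j=0): S=32.9719, (K−S)⁺=62.3081, hold=61.7037 ⇒ V=62.3081 exercise | (k=5,j=1): S=46.7573, (K−S)⁺=48.5227, hold=47.9183 ⇒ V=48.5227 exercise | (k=5,j=2): S=66.3062, (K−S)⁺=28.9738, hold=28.3693 ⇒ V=28.9738 exercise | (k=5,j=3): S=94.0286, (K−S)⁺=1.2514, hold=8.8277 ⇒ V=8.8277 continue | (k=5,j=4): S=133.3415, (K−S)⁺=0.0000, hold=0.3410 ⇒ V=0.3410 continue | (k=5,j=5): S=189.0909, (K−S)⁺=0.0000, hold=0.0000 ⇒ V=0.0000 continue  boundary S*=66.3062
step 4: (k=4,j=0): S=39.2642, (K−S)⁺=56.0158, hold=55.4114 ⇒ V=56.0158 exercise | (k=4,j=1): S=55.6803, (K−S)⁺=39.5997, hold=38.9952 ⇒ V=39.5997 exercise | (k=4,j=2): S=78.9600, (K−S)⁺=16.3200, hold=19.2887 ⇒ V=19.2887 continue | (k=4,j=3): S=111.9728, (K−S)⁺=0.0000, hold=4.7693 ⇒ V=4.7693 continue | (k=4,j=4): S=158.7881, (K−S)⁺=0.0000, hold=0.1780 ⇒ V=0.1780 continue  boundary S*=55.6803
step 3: (k=3,j=0): S=46.7573, (K−S)⁺=48.5227, hold=47.9183 ⇒ V=48.5227 exercise | (k=3,j=1): S=66.3062, (K−S)⁺=28.9738, hold=29.7694 ⇒ V=29.7694 continue | (k=3,j=2): S=94.0286, (K−S)⁺=1.2514, hold=12.3187 ⇒ V=12.3187 continue | (k=3,j=3): S=133.3415, (K−S)⁺=0.0000, hold=2.5737 ⇒ V=2.5737 continue  boundary S*=46.7573
step 2: (k=2,j=0): S=55.6803, (K−S)⁺=39.5997, hold=39.3705 ⇒ V=39.5997 exercise | (k=2,j=1): S=78.9600, (K−S)⁺=16.3200, hold=21.3505 ⇒ V=21.3505 continue | (k=2,j=2): S=111.9728, (K−S)⁺=0.0000, hold=7.6446 ⇒ V=7.6446 continue  boundary S*=55.6803
step 1: (k=1,j=0): S=66.3062, (K−S)⁺=28.9738, hold=30.7418 ⇒ V=30.7418 continue | (k=1,j=1): S=94.0286, (K−S)⁺=1.2514, hold=14.7511 ⇒ V=14.7511 continue  boundary S*=-
step 0: (k=0,j=0): S=78.9600, (K−S)⁺=16.3200, hold=23.0052 ⇒ V=23.0052 continue  boundary S*=-

price = 23.0052
boundary = - - 55.6803 46.7573 55.6803 66.3062 78.9600
tree:
23.0052
30.7418 14.7511
39.5997 21.3505 7.6446
48.5227 29.7694 12.3187 2.5737
56.0158 39.5997 19.2887 4.7693 0.1780
62.3081 48.5227 28.9738 8.8277 0.3410 0.0000
67.5920 56.0158 39.5997 16.3200 0.6533 0.0000 0.0000
72.0292 62.3081 48.5227 28.9738 1.2514 0.0000 0.0000 0.0000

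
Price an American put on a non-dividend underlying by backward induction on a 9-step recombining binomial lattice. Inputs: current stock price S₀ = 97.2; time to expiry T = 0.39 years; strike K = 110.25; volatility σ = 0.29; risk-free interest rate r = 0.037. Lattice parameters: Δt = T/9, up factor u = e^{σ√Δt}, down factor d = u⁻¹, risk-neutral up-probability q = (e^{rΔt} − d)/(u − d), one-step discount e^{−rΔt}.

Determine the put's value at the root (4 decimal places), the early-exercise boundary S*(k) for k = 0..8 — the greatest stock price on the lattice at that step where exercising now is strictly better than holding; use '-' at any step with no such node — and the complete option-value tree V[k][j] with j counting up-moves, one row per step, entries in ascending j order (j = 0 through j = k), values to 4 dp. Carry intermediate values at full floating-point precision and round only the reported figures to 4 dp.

Δt=0.04333  u=1.06223  d=0.94142  q=0.49819  discount=0.99840
step 9 (expiry): payoffs max(K−S,0) = 53.7943 46.5495 38.3750 29.1514 18.7442 7.0015 0.0000 0.0000 0.0000 0.0000
step 8: (k=8,j=0): S=59.9688, (K−S)⁺=50.2812, hold=50.1046 ⇒ V=50.2812 exercise | (k=8,j=1): S=67.6644, (K−S)⁺=42.5856, hold=42.4089 ⇒ V=42.5856 exercise | (k=8,j=2): S=76.3477, (K−S)⁺=33.9023, hold=33.7257 ⇒ V=33.9023 exercise | (k=8,j=3): S=86.1452, (K−S)⁺=24.1048, hold=23.9282 ⇒ V=24.1048 exercise | (k=8,j=4): S=97.2000, (K−S)⁺=13.0500, hold=12.8734 ⇒ V=13.0500 exercise | (k=8,j=5): S=109.6735, (K−S)⁺=0.5765, hold=3.5077 ⇒ V=3.5077 continue | (k=8,j=6): S=123.7476, (K−S)⁺=0.0000, hold=0.0000 ⇒ V=0.0000 continue | (k=8,j=7): S=139.6278, (K−S)⁺=0.0000, hold=0.0000 ⇒ V=0.0000 continue | (k=8,j=8): S=157.5460, (K−S)⁺=0.0000, hold=0.0000 ⇒ V=0.0000 continue  boundary S*=97.2000
step 7: (k=7,j=0): S=63.7005, (K−S)⁺=46.5495, hold=46.3729 ⇒ V=46.5495 exercise | (k=7,j=1): S=71.8750, (K−S)⁺=38.3750, hold=38.1983 ⇒ V=38.3750 exercise | (k=7,j=2): S=81.0986, (K−S)⁺=29.1514, hold=28.9748 ⇒ V=29.1514 exercise | (k=7,j=3): S=91.5058, (K−S)⁺=18.7442, hold=18.5676 ⇒ V=18.7442 exercise | (k=7,j=4): S=103.2485, (K−S)⁺=7.0015, hold=8.2828 ⇒ V=8.2828 continue | (k=7,j=5): S=116.4982, (K−S)⁺=0.0000, hold=1.7574 ⇒ V=1.7574 continue | (k=7,j=6): S=131.4481, (K−S)⁺=0.0000, hold=0.0000 ⇒ V=0.0000 continue | (k=7,j=7): S=148.3166, (K−S)⁺=0.0000, hold=0.0000 ⇒ V=0.0000 continue  boundary S*=91.5058
step 6: (k=6,j=0): S=67.6644, (K−S)⁺=42.5856, hold=42.4089 ⇒ V=42.5856 exercise | (k=6,j=1): S=76.3477, (K−S)⁺=33.9023, hold=33.7257 ⇒ V=33.9023 exercise | (k=6,j=2): S=86.1452, (K−S)⁺=24.1048, hold=23.9282 ⇒ V=24.1048 exercise | (k=6,j=3): S=97.2000, (K−S)⁺=13.0500, hold=13.5107 ⇒ V=13.5107 continue | (k=6,j=4): S=109.6735, (K−S)⁺=0.5765, hold=5.0238 ⇒ V=5.0238 continue | (k=6,j=5): S=123.7476, (K−S)⁺=0.0000, hold=0.8805 ⇒ V=0.8805 continue | (k=6,j=6): S=139.6278, (K−S)⁺=0.0000, hold=0.0000 ⇒ V=0.0000 continue  boundary S*=86.1452
step 5: (k=5,j=0): S=71.8750, (K−S)⁺=38.3750, hold=38.1983 ⇒ V=38.3750 exercise | (k=5,j=1): S=81.0986, (K−S)⁺=29.1514, hold=28.9748 ⇒ V=29.1514 exercise | (k=5,j=2): S=91.5058, (K−S)⁺=18.7442, hold=18.7967 ⇒ V=18.7967 continue | (k=5,j=3): S=103.2485, (K−S)⁺=7.0015, hold=9.2677 ⇒ V=9.2677 continue | (k=5,j=4): S=116.4982, (K−S)⁺=0.0000, hold=2.9549 ⇒ V=2.9549 continue | (k=5,j=5): S=131.4481, (K−S)⁺=0.0000, hold=0.4411 ⇒ V=0.4411 continue  boundary S*=81.0986
step 4: (k=4,j=0): S=76.3477, (K−S)⁺=33.9023, hold=33.7257 ⇒ V=33.9023 exercise | (k=4,j=1): S=86.1452, (K−S)⁺=24.1048, hold=23.9543 ⇒ V=24.1048 exercise | (k=4,j=2): S=97.2000, (K−S)⁺=13.0500, hold=14.0269 ⇒ V=14.0269 continue | (k=4,j=3): S=109.6735, (K−S)⁺=0.5765, hold=6.1129 ⇒ V=6.1129 continue | (k=4,j=4): S=123.7476, (K−S)⁺=0.0000, hold=1.6998 ⇒ V=1.6998 continue  boundary S*=86.1452
step 3: (k=3,j=0): S=81.0986, (K−S)⁺=29.1514, hold=28.9748 ⇒ V=29.1514 exercise | (k=3,j=1): S=91.5058, (K−S)⁺=18.7442, hold=19.0535 ⇒ V=19.0535 continue | (k=3,j=2): S=103.2485, (K−S)⁺=7.0015, hold=10.0680 ⇒ V=10.0680 continue | (k=3,j=3): S=116.4982, (K−S)⁺=0.0000, hold=3.9080 ⇒ V=3.9080 continue  boundary S*=81.0986
step 2: (k=2,j=0): S=86.1452, (K−S)⁺=24.1048, hold=24.0820 ⇒ V=24.1048 exercise | (k=2,j=1): S=97.2000, (K−S)⁺=13.0500, hold=14.5536 ⇒ V=14.5536 continue | (k=2,j=2): S=109.6735, (K−S)⁺=0.5765, hold=6.9879 ⇒ V=6.9879 continue  boundary S*=86.1452
step 1: (k=1,j=0): S=91.5058, (K−S)⁺=18.7442, hold=19.3155 ⇒ V=19.3155 continue | (k=1,j=1): S=103.2485, (K−S)⁺=7.0015, hold=10.7672 ⇒ V=10.7672 continue  boundary S*=-
step 0: (k=0,j=0): S=97.2000, (K−S)⁺=13.0500, hold=15.0326 ⇒ V=15.0326 continue  boundary S*=-

price = 15.0326
boundary = - - 86.1452 81.0986 86.1452 81.0986 86.1452 91.5058 97.2000
tree:
15.0326
19.3155 10.7672
24.1048 14.5536 6.9879
29.1514 19.0535 10.0680 3.9080
33.9023 24.1048 14.0269 6.1129 1.6998
38.3750 29.1514 18.7967 9.2677 2.9549 0.4411
42.5856 33.9023 24.1048 13.5107 5.0238 0.8805 0.0000
46.5495 38.3750 29.1514 18.7442 8.2828 1.7574 0.0000 0.0000
50.2812 42.5856 33.9023 24.1048 13.0500 3.5077 0.0000 0.0000 0.0000
53.7943 46.5495 38.3750 29.1514 18.7442 7.0015 0.0000 0.0000 0.0000 0.0000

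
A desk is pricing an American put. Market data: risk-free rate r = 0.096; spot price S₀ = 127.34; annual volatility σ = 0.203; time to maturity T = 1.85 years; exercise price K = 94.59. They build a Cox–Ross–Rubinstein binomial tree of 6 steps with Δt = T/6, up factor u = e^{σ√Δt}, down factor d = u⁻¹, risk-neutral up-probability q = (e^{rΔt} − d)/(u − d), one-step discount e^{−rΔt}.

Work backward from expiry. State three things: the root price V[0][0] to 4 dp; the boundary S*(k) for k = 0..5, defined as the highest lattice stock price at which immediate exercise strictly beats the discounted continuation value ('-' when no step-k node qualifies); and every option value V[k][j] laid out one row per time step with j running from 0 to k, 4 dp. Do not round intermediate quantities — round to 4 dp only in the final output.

price = 0.5546
boundary = - - - - 81.1237 72.4759
tree:
0.5546
1.2743 0.1119
2.8750 0.2917 0.0000
6.3301 0.7604 0.0000 0.0000
13.4663 1.9820 0.0000 0.0000 0.0000
22.1141 5.1663 0.0000 0.0000 0.0000 0.0000
29.8401 13.4663 0.0000 0.0000 0.0000 0.0000 0.0000

Δt=0.30833, u=1.11932, d=0.89340, q=0.60483, disc=e^(-rΔt)=0.97083
k=6 terminal: V=max(K-S,0) → 29.8401 13.4663 0.0000 0.0000 0.0000 0.0000 0.0000
k=5: j=0 S=72.4759 intr=22.1141 cont=19.3553 V=22.1141[EX]; j=1 S=90.8034 intr=3.7866 cont=5.1663 V=5.1663[hold]; j=2 S=113.7655 intr=0.0000 cont=0.0000 V=0.0000[hold]; j=3 S=142.5342 intr=0.0000 cont=0.0000 V=0.0000[hold]; j=4 S=178.5779 intr=0.0000 cont=0.0000 V=0.0000[hold]; j=5 S=223.7362 intr=0.0000 cont=0.0000 V=0.0000[hold]  S*(5)=72.4759
k=4: j=0 S=81.1237 intr=13.4663 cont=11.5176 V=13.4663[EX]; j=1 S=101.6380 intr=0.0000 cont=1.9820 V=1.9820[hold]; j=2 S=127.3400 intr=0.0000 cont=0.0000 V=0.0000[hold]; j=3 S=159.5414 intr=0.0000 cont=0.0000 V=0.0000[hold]; j=4 S=199.8858 intr=0.0000 cont=0.0000 V=0.0000[hold]  S*(4)=81.1237
k=3: j=0 S=90.8034 intr=3.7866 cont=6.3301 V=6.3301[hold]; j=1 S=113.7655 intr=0.0000 cont=0.7604 V=0.7604[hold]; j=2 S=142.5342 intr=0.0000 cont=0.0000 V=0.0000[hold]; j=3 S=178.5779 intr=0.0000 cont=0.0000 V=0.0000[hold]  S*(3)=-
k=2: j=0 S=101.6380 intr=0.0000 cont=2.8750 V=2.8750[hold]; j=1 S=127.3400 intr=0.0000 cont=0.2917 V=0.2917[hold]; j=2 S=159.5414 intr=0.0000 cont=0.0000 V=0.0000[hold]  S*(2)=-
k=1: j=0 S=113.7655 intr=0.0000 cont=1.2743 V=1.2743[hold]; j=1 S=142.5342 intr=0.0000 cont=0.1119 V=0.1119[hold]  S*(1)=-
k=0: j=0 S=127.3400 intr=0.0000 cont=0.5546 V=0.5546[hold]  S*(0)=-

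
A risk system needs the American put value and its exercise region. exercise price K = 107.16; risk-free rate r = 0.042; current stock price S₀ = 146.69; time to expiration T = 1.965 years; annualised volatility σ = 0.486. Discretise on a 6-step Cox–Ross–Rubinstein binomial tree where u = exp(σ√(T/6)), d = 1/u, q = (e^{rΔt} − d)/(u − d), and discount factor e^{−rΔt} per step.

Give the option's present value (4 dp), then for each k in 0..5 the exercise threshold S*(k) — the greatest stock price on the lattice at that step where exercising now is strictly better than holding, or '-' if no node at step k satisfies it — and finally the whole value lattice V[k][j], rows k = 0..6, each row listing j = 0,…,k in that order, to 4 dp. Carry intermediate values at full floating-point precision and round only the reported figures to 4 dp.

price = 15.2754
boundary = - - - - 48.2221 63.6846
tree:
15.2754
22.5329 7.0641
32.2948 11.5486 1.9181
44.6430 18.5154 3.5715 0.0000
58.9379 28.9121 6.6499 0.0000 0.0000
70.6462 43.4754 12.3820 0.0000 0.0000 0.0000
79.5117 58.9379 23.0547 0.0000 0.0000 0.0000 0.0000

Δt=0.32750  u=1.32065  d=0.75720  q=0.45549  discount=0.98634
step 6 (expiry): payoffs max(K−S,0) = 79.5117 58.9379 23.0547 0.0000 0.0000 0.0000 0.0000
step 5: (k=5,j=0): S=36.5138, (K−S)⁺=70.6462, hold=69.1823 ⇒ V=70.6462 exercise | (k=5,j=1): S=63.6846, (K−S)⁺=43.4754, hold=42.0115 ⇒ V=43.4754 exercise | (k=5,j=2): S=111.0739, (K−S)⁺=0.0000, hold=12.3820 ⇒ V=12.3820 continue | (k=5,j=3): S=193.7266, (K−S)⁺=0.0000, hold=0.0000 ⇒ V=0.0000 continue | (k=5,j=4): S=337.8832, (K−S)⁺=0.0000, hold=0.0000 ⇒ V=0.0000 continue | (k=5,j=5): S=589.3101, (K−S)⁺=0.0000, hold=0.0000 ⇒ V=0.0000 continue  boundary S*=63.6846
step 4: (k=4,j=0): S=48.2221, (K−S)⁺=58.9379, hold=57.4740 ⇒ V=58.9379 exercise | (k=4,j=1): S=84.1053, (K−S)⁺=23.0547, hold=28.9121 ⇒ V=28.9121 continue | (k=4,j=2): S=146.6900, (K−S)⁺=0.0000, hold=6.6499 ⇒ V=6.6499 continue | (k=4,j=3): S=255.8455, (K−S)⁺=0.0000, hold=0.0000 ⇒ V=0.0000 continue | (k=4,j=4): S=446.2264, (K−S)⁺=0.0000, hold=0.0000 ⇒ V=0.0000 continue  boundary S*=48.2221
step 3: (k=3,j=0): S=63.6846, (K−S)⁺=43.4754, hold=44.6430 ⇒ V=44.6430 continue | (k=3,j=1): S=111.0739, (K−S)⁺=0.0000, hold=18.5154 ⇒ V=18.5154 continue | (k=3,j=2): S=193.7266, (K−S)⁺=0.0000, hold=3.5715 ⇒ V=3.5715 continue | (k=3,j=3): S=337.8832, (K−S)⁺=0.0000, hold=0.0000 ⇒ V=0.0000 continue  boundary S*=-
step 2: (k=2,j=0): S=84.1053, (K−S)⁺=23.0547, hold=32.2948 ⇒ V=32.2948 continue | (k=2,j=1): S=146.6900, (K−S)⁺=0.0000, hold=11.5486 ⇒ V=11.5486 continue | (k=2,j=2): S=255.8455, (K−S)⁺=0.0000, hold=1.9181 ⇒ V=1.9181 continue  boundary S*=-
step 1: (k=1,j=0): S=111.0739, (K−S)⁺=0.0000, hold=22.5329 ⇒ V=22.5329 continue | (k=1,j=1): S=193.7266, (K−S)⁺=0.0000, hold=7.0641 ⇒ V=7.0641 continue  boundary S*=-
step 0: (k=0,j=0): S=146.6900, (K−S)⁺=0.0000, hold=15.2754 ⇒ V=15.2754 continue  boundary S*=-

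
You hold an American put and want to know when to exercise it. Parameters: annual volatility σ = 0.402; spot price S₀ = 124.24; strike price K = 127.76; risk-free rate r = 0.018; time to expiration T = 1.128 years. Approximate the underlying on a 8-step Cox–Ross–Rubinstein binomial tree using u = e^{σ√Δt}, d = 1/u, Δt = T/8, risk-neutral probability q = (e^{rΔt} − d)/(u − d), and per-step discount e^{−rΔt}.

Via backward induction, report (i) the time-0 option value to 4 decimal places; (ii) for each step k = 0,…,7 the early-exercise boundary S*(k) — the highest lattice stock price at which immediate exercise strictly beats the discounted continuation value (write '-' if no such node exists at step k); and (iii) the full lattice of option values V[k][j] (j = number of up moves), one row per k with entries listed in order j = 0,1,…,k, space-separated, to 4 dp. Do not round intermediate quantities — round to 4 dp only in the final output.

params: Δt=0.14100 u=1.16294 d=0.85989 q=0.47072 e^(-rΔt)=0.99747
t_8 payoffs: 90.6232 77.5351 59.8345 35.8956 3.5200 0.0000 0.0000 0.0000 0.0000
t_7: node(7,0) S=43.1878 payoff=84.5722 vs cont=84.2483 → 84.5722 [stop]  node(7,1) S=58.4085 payoff=69.3515 vs cont=69.0277 → 69.3515 [stop]  node(7,2) S=78.9933 payoff=48.7667 vs cont=48.4429 → 48.7667 [stop]  node(7,3) S=106.8327 payoff=20.9273 vs cont=20.6034 → 20.9273 [stop]  node(7,4) S=144.4836 payoff=0.0000 vs cont=1.8583 → 1.8583 [wait]  node(7,5) S=195.4037 payoff=0.0000 vs cont=0.0000 → 0.0000 [wait]  node(7,6) S=264.2695 payoff=0.0000 vs cont=0.0000 → 0.0000 [wait]  node(7,7) S=357.4056 payoff=0.0000 vs cont=0.0000 → 0.0000 [wait]  ⇒ S*(7)=106.8327
t_6: node(6,0) S=50.2249 payoff=77.5351 vs cont=77.2113 → 77.5351 [stop]  node(6,1) S=67.9255 payoff=59.8345 vs cont=59.5106 → 59.8345 [stop]  node(6,2) S=91.8644 payoff=35.8956 vs cont=35.5718 → 35.8956 [stop]  node(6,3) S=124.2400 payoff=3.5200 vs cont=11.9209 → 11.9209 [wait]  node(6,4) S=168.0257 payoff=0.0000 vs cont=0.9811 → 0.9811 [wait]  node(6,5) S=227.2427 payoff=0.0000 vs cont=0.0000 → 0.0000 [wait]  node(6,6) S=307.3295 payoff=0.0000 vs cont=0.0000 → 0.0000 [wait]  ⇒ S*(6)=91.8644
t_5: node(5,0) S=58.4085 payoff=69.3515 vs cont=69.0277 → 69.3515 [stop]  node(5,1) S=78.9933 payoff=48.7667 vs cont=48.4429 → 48.7667 [stop]  node(5,2) S=106.8327 payoff=20.9273 vs cont=24.5479 → 24.5479 [wait]  node(5,3) S=144.4836 payoff=0.0000 vs cont=6.7541 → 6.7541 [wait]  node(5,4) S=195.4037 payoff=0.0000 vs cont=0.5180 → 0.5180 [wait]  node(5,5) S=264.2695 payoff=0.0000 vs cont=0.0000 → 0.0000 [wait]  ⇒ S*(5)=78.9933
t_4: node(4,0) S=67.9255 payoff=59.8345 vs cont=59.5106 → 59.8345 [stop]  node(4,1) S=91.8644 payoff=35.8956 vs cont=37.2717 → 37.2717 [wait]  node(4,2) S=124.2400 payoff=3.5200 vs cont=16.1310 → 16.1310 [wait]  node(4,3) S=168.0257 payoff=0.0000 vs cont=3.8090 → 3.8090 [wait]  node(4,4) S=227.2427 payoff=0.0000 vs cont=0.2735 → 0.2735 [wait]  ⇒ S*(4)=67.9255
t_3: node(3,0) S=78.9933 payoff=48.7667 vs cont=49.0890 → 49.0890 [wait]  node(3,1) S=106.8327 payoff=20.9273 vs cont=27.2511 → 27.2511 [wait]  node(3,2) S=144.4836 payoff=0.0000 vs cont=10.3046 → 10.3046 [wait]  node(3,3) S=195.4037 payoff=0.0000 vs cont=2.1393 → 2.1393 [wait]  ⇒ S*(3)=-
t_2: node(2,0) S=91.8644 payoff=35.8956 vs cont=38.7111 → 38.7111 [wait]  node(2,1) S=124.2400 payoff=3.5200 vs cont=19.2252 → 19.2252 [wait]  node(2,2) S=168.0257 payoff=0.0000 vs cont=6.4447 → 6.4447 [wait]  ⇒ S*(2)=-
t_1: node(1,0) S=106.8327 payoff=20.9273 vs cont=29.4639 → 29.4639 [wait]  node(1,1) S=144.4836 payoff=0.0000 vs cont=13.1757 → 13.1757 [wait]  ⇒ S*(1)=-
t_0: node(0,0) S=124.2400 payoff=3.5200 vs cont=21.7415 → 21.7415 [wait]  ⇒ S*(0)=-

price = 21.7415
boundary = - - - - 67.9255 78.9933 91.8644 106.8327
tree:
21.7415
29.4639 13.1757
38.7111 19.2252 6.4447
49.0890 27.2511 10.3046 2.1393
59.8345 37.2717 16.1310 3.8090 0.2735
69.3515 48.7667 24.5479 6.7541 0.5180 0.0000
77.5351 59.8345 35.8956 11.9209 0.9811 0.0000 0.0000
84.5722 69.3515 48.7667 20.9273 1.8583 0.0000 0.0000 0.0000
90.6232 77.5351 59.8345 35.8956 3.5200 0.0000 0.0000 0.0000 0.0000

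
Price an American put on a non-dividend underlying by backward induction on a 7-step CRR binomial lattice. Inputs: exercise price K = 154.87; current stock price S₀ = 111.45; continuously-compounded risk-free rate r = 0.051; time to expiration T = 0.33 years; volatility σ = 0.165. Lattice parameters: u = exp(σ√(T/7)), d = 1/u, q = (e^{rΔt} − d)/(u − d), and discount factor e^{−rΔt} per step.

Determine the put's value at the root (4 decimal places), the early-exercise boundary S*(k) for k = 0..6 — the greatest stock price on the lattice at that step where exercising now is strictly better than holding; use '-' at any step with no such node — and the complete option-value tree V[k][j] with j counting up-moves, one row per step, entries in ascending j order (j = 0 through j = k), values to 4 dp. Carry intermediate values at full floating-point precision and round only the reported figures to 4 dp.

price = 43.4200
boundary = 111.4500 115.5151 119.7285 124.0956 128.6220 133.3135 138.1761
tree:
43.4200
47.3421 39.3549
51.1261 43.4200 35.1415
54.7770 47.3421 39.3549 30.7744
58.2994 51.1261 43.4200 35.1415 26.2480
61.6979 54.7770 47.3421 39.3549 30.7744 21.5565
64.9767 58.2994 51.1261 43.4200 35.1415 26.2480 16.6939
68.1402 61.6979 54.7770 47.3421 39.3549 30.7744 21.5565 11.6539

Δt=0.04714, u=1.03647, d=0.96481, q=0.52463, disc=e^(-rΔt)=0.99760
k=7 terminal: V=max(K-S,0) → 68.1402 61.6979 54.7770 47.3421 39.3549 30.7744 21.5565 11.6539
k=6: j=0 S=89.8933 intr=64.9767 cont=64.6048 V=64.9767[EX]; j=1 S=96.5706 intr=58.2994 cont=57.9275 V=58.2994[EX]; j=2 S=103.7439 intr=51.1261 cont=50.7542 V=51.1261[EX]; j=3 S=111.4500 intr=43.4200 cont=43.0481 V=43.4200[EX]; j=4 S=119.7285 intr=35.1415 cont=34.7696 V=35.1415[EX]; j=5 S=128.6220 intr=26.2480 cont=25.8761 V=26.2480[EX]; j=6 S=138.1761 intr=16.6939 cont=16.3220 V=16.6939[EX]  S*(6)=138.1761
k=5: j=0 S=93.1721 intr=61.6979 cont=61.3260 V=61.6979[EX]; j=1 S=100.0930 intr=54.7770 cont=54.4051 V=54.7770[EX]; j=2 S=107.5279 intr=47.3421 cont=46.9702 V=47.3421[EX]; j=3 S=115.5151 intr=39.3549 cont=38.9830 V=39.3549[EX]; j=4 S=124.0956 intr=30.7744 cont=30.4025 V=30.7744[EX]; j=5 S=133.3135 intr=21.5565 cont=21.1846 V=21.5565[EX]  S*(5)=133.3135
k=4: j=0 S=96.5706 intr=58.2994 cont=57.9275 V=58.2994[EX]; j=1 S=103.7439 intr=51.1261 cont=50.7542 V=51.1261[EX]; j=2 S=111.4500 intr=43.4200 cont=43.0481 V=43.4200[EX]; j=3 S=119.7285 intr=35.1415 cont=34.7696 V=35.1415[EX]; j=4 S=128.6220 intr=26.2480 cont=25.8761 V=26.2480[EX]  S*(4)=128.6220
k=3: j=0 S=100.0930 intr=54.7770 cont=54.4051 V=54.7770[EX]; j=1 S=107.5279 intr=47.3421 cont=46.9702 V=47.3421[EX]; j=2 S=115.5151 intr=39.3549 cont=38.9830 V=39.3549[EX]; j=3 S=124.0956 intr=30.7744 cont=30.4025 V=30.7744[EX]  S*(3)=124.0956
k=2: j=0 S=103.7439 intr=51.1261 cont=50.7542 V=51.1261[EX]; j=1 S=111.4500 intr=43.4200 cont=43.0481 V=43.4200[EX]; j=2 S=119.7285 intr=35.1415 cont=34.7696 V=35.1415[EX]  S*(2)=119.7285
k=1: j=0 S=107.5279 intr=47.3421 cont=46.9702 V=47.3421[EX]; j=1 S=115.5151 intr=39.3549 cont=38.9830 V=39.3549[EX]  S*(1)=115.5151
k=0: j=0 S=111.4500 intr=43.4200 cont=43.0481 V=43.4200[EX]  S*(0)=111.4500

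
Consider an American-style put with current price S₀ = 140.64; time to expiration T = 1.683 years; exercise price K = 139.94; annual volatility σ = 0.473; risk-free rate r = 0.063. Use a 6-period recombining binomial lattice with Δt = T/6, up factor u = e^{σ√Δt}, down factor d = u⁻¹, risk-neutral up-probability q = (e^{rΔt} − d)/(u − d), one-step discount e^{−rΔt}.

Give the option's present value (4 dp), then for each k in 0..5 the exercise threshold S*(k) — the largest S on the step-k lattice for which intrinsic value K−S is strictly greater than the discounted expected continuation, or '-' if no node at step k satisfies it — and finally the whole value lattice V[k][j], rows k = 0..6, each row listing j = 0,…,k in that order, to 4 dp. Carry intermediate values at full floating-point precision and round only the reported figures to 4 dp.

Δt=0.28050, u=1.28468, d=0.77840, q=0.47291, disc=e^(-rΔt)=0.98248
k=6 terminal: V=max(K-S,0) → 108.6551 88.3072 54.7247 0.0000 0.0000 0.0000 0.0000
k=5: j=0 S=40.1911 intr=99.7489 cont=97.2976 V=99.7489[EX]; j=1 S=66.3318 intr=73.6082 cont=71.1570 V=73.6082[EX]; j=2 S=109.4745 intr=30.4655 cont=28.3395 V=30.4655[EX]; j=3 S=180.6777 intr=0.0000 cont=0.0000 V=0.0000[hold]; j=4 S=298.1921 intr=0.0000 cont=0.0000 V=0.0000[hold]; j=5 S=492.1387 intr=0.0000 cont=0.0000 V=0.0000[hold]  S*(5)=109.4745
k=4: j=0 S=51.6328 intr=88.3072 cont=85.8559 V=88.3072[EX]; j=1 S=85.2153 intr=54.7247 cont=52.2735 V=54.7247[EX]; j=2 S=140.6400 intr=0.0000 cont=15.7767 V=15.7767[hold]; j=3 S=232.1135 intr=0.0000 cont=0.0000 V=0.0000[hold]; j=4 S=383.0821 intr=0.0000 cont=0.0000 V=0.0000[hold]  S*(4)=85.2153
k=3: j=0 S=66.3318 intr=73.6082 cont=71.1570 V=73.6082[EX]; j=1 S=109.4745 intr=30.4655 cont=35.6698 V=35.6698[hold]; j=2 S=180.6777 intr=0.0000 cont=8.1700 V=8.1700[hold]; j=3 S=298.1921 intr=0.0000 cont=0.0000 V=0.0000[hold]  S*(3)=66.3318
k=2: j=0 S=85.2153 intr=54.7247 cont=54.6916 V=54.7247[EX]; j=1 S=140.6400 intr=0.0000 cont=22.2678 V=22.2678[hold]; j=2 S=232.1135 intr=0.0000 cont=4.2309 V=4.2309[hold]  S*(2)=85.2153
k=1: j=0 S=109.4745 intr=30.4655 cont=38.6857 V=38.6857[hold]; j=1 S=180.6777 intr=0.0000 cont=13.4973 V=13.4973[hold]  S*(1)=-
k=0: j=0 S=140.6400 intr=0.0000 cont=26.3048 V=26.3048[hold]  S*(0)=-

price = 26.3048
boundary = - - 85.2153 66.3318 85.2153 109.4745
tree:
26.3048
38.6857 13.4973
54.7247 22.2678 4.2309
73.6082 35.6698 8.1700 0.0000
88.3072 54.7247 15.7767 0.0000 0.0000
99.7489 73.6082 30.4655 0.0000 0.0000 0.0000
108.6551 88.3072 54.7247 0.0000 0.0000 0.0000 0.0000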